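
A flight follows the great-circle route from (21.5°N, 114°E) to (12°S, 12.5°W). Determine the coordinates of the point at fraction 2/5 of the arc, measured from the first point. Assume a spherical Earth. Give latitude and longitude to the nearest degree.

Write both endpoints as unit vectors p₁, p₂ with components (cos φ cos λ, cos φ sin λ, sin φ).
The central angle between the endpoints is δ = arccos(p₁·p₂) ≈ 2.236 rad (128.1°).
Interpolate at f = 2/5 with slerp weights a = sin((1−f)δ)/sin δ ≈ 1.238, b = sin(fδ)/sin δ ≈ 0.992.
p = a·p₁ + b·p₂ ≈ (0.478, 0.843, 0.248); φ = arcsin(p_z) ≈ 14.34°, λ = atan2(p_y, p_x) ≈ 60.41°.

≈ (14°N, 60°E)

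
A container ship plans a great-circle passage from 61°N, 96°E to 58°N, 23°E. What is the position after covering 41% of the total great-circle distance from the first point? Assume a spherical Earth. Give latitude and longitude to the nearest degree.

≈ 65°N, 65°E

Convert each endpoint to a unit vector on the sphere (x = cos φ cos λ, y = cos φ sin λ, z = sin φ).
The central angle between the endpoints is δ = arccos(p₁·p₂) ≈ 0.615 rad (35.2°).
Interpolate at f = 0.41 with slerp weights a = sin((1−f)δ)/sin δ ≈ 0.615, b = sin(fδ)/sin δ ≈ 0.432.
p = a·p₁ + b·p₂ ≈ (0.180, 0.386, 0.905); φ = arcsin(p_z) ≈ 64.79°, λ = atan2(p_y, p_x) ≈ 65.04°.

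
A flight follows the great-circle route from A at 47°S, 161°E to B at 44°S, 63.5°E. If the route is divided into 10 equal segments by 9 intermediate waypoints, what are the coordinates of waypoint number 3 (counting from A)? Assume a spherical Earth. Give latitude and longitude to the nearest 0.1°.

Convert each endpoint to a unit vector on the sphere (x = cos φ cos λ, y = cos φ sin λ, z = sin φ).
The central angle between the endpoints is δ = arccos(p₁·p₂) ≈ 1.111 rad (63.6°).
Interpolate at f = 3/10 with slerp weights a = sin((1−f)δ)/sin δ ≈ 0.783, b = sin(fδ)/sin δ ≈ 0.365.
p = a·p₁ + b·p₂ ≈ (-0.388, 0.409, -0.826); φ = arcsin(p_z) ≈ -55.71°, λ = atan2(p_y, p_x) ≈ 133.48°.

≈ 55.7°S, 133.5°E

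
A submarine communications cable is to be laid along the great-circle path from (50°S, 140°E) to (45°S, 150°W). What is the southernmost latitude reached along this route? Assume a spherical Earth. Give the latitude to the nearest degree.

≈ 53°S

The great circle lies in the plane with unit normal n̂ = (p₁ × p₂)/|p₁ × p₂|.
Here n̂_z ≈ +0.596; the vertex latitude is φ_max = arccos|n̂_z| ≈ 53.4°.
Check via Clairaut: cos φ_max = |cos φ₁| · sin C = cos(50.0°)·sin(112.1°) ≈ 0.596, again giving ≈ 53.4°.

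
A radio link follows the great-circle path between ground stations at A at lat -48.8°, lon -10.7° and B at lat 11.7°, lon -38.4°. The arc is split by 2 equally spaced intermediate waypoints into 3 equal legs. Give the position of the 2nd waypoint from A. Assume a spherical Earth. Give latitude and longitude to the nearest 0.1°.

≈ lat -8.8°, lon -31.1°

Convert each endpoint to a unit vector on the sphere (x = cos φ cos λ, y = cos φ sin λ, z = sin φ).
The central angle between the endpoints is δ = arccos(p₁·p₂) ≈ 1.139 rad (65.3°).
Interpolate at f = 2/3 with slerp weights a = sin((1−f)δ)/sin δ ≈ 0.408, b = sin(fδ)/sin δ ≈ 0.758.
p = a·p₁ + b·p₂ ≈ (0.846, -0.511, -0.153); φ = arcsin(p_z) ≈ -8.82°, λ = atan2(p_y, p_x) ≈ -31.14°.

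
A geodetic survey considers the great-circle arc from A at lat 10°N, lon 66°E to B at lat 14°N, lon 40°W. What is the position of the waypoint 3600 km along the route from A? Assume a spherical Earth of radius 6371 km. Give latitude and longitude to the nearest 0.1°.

≈ lat 17.5°N, lon 33.5°E

Write both endpoints as unit vectors p₁, p₂ with components (cos φ cos λ, cos φ sin λ, sin φ).
The central angle between the endpoints is δ = arccos(p₁·p₂) ≈ 1.794 rad (102.8°). The total great-circle distance is δ·R ≈ 1.794 × 6371 ≈ 11430 km, so the target fraction is f = 3600/11430 ≈ 0.315.
Interpolate at f ≈ 0.315 with slerp weights a = sin((1−f)δ)/sin δ ≈ 0.966, b = sin(fδ)/sin δ ≈ 0.549.
p = a·p₁ + b·p₂ ≈ (0.795, 0.527, 0.301); φ = arcsin(p_z) ≈ 17.49°, λ = atan2(p_y, p_x) ≈ 33.52°.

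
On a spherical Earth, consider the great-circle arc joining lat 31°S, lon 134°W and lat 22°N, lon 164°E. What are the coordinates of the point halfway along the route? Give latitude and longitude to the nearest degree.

From cos δ = sin φ₁ sin φ₂ + cos φ₁ cos φ₂ cos Δλ, the central angle is δ ≈ 1.390 rad (79.6°).
Interpolate at f = 1/2 with slerp weights a = sin((1−f)δ)/sin δ ≈ 0.651, b = sin(fδ)/sin δ ≈ 0.651.
p = a·p₁ + b·p₂ ≈ (-0.968, -0.235, -0.091); φ = arcsin(p_z) ≈ -5.24°, λ = atan2(p_y, p_x) ≈ -166.35°.

≈ lat 5°S, lon 166°W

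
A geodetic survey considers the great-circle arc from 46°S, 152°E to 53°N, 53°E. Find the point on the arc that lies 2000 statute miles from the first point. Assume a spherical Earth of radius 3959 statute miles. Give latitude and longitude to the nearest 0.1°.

≈ 24.6°S, 127.7°E

Convert each endpoint to a unit vector on the sphere (x = cos φ cos λ, y = cos φ sin λ, z = sin φ).
The central angle between the endpoints is δ = arccos(p₁·p₂) ≈ 2.265 rad (129.8°). The total great-circle distance is δ·R ≈ 2.265 × 3959 ≈ 8968 mi, so the target fraction is f = 2000/8968 ≈ 0.223.
Interpolate at f ≈ 0.223 with slerp weights a = sin((1−f)δ)/sin δ ≈ 1.278, b = sin(fδ)/sin δ ≈ 0.630.
p = a·p₁ + b·p₂ ≈ (-0.556, 0.719, -0.416); φ = arcsin(p_z) ≈ -24.61°, λ = atan2(p_y, p_x) ≈ 127.69°.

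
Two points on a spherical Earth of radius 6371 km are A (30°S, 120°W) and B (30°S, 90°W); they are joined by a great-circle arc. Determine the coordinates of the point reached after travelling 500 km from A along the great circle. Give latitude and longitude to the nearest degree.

Write both endpoints as unit vectors p₁, p₂ with components (cos φ cos λ, cos φ sin λ, sin φ).
The central angle between the endpoints is δ = arccos(p₁·p₂) ≈ 0.452 rad (25.9°). The total great-circle distance is δ·R ≈ 0.452 × 6371 ≈ 2881 km, so the target fraction is f = 500/2881 ≈ 0.174.
Interpolate at f ≈ 0.174 with slerp weights a = sin((1−f)δ)/sin δ ≈ 0.835, b = sin(fδ)/sin δ ≈ 0.179.
p = a·p₁ + b·p₂ ≈ (-0.362, -0.782, -0.507); φ = arcsin(p_z) ≈ -30.50°, λ = atan2(p_y, p_x) ≈ -114.83°.

≈ (30°S, 115°W)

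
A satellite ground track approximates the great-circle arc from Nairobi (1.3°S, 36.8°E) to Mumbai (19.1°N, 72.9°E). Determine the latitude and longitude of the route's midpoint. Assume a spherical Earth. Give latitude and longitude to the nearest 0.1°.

≈ 9.4°N, 54.3°E

The haversine formula gives a central angle δ ≈ 0.714 rad (40.9°) between the endpoints.
Interpolate at f = 1/2 with slerp weights a = sin((1−f)δ)/sin δ ≈ 0.534, b = sin(fδ)/sin δ ≈ 0.534.
p = a·p₁ + b·p₂ ≈ (0.575, 0.802, 0.163); φ = arcsin(p_z) ≈ 9.35°, λ = atan2(p_y, p_x) ≈ 54.32°.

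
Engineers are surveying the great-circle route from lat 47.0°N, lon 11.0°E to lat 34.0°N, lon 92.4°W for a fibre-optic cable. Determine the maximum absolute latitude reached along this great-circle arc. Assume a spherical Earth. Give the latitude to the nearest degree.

The great circle lies in the plane with unit normal n̂ = (p₁ × p₂)/|p₁ × p₂|.
Here n̂_z ≈ -0.573; the vertex latitude is φ_max = arccos|n̂_z| ≈ 55.1°.
Check via Clairaut: cos φ_max = |cos φ₁| · sin C = cos(47.0°)·sin(57.1°) ≈ 0.573, again giving ≈ 55.1°.

≈ 55°N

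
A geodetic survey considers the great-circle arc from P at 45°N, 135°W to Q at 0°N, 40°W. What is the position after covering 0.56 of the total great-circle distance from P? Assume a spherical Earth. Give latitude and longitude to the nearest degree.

≈ 28°N, 72°W

Convert each endpoint to a unit vector on the sphere (x = cos φ cos λ, y = cos φ sin λ, z = sin φ).
The central angle between the endpoints is δ = arccos(p₁·p₂) ≈ 1.632 rad (93.5°).
Interpolate at f = 0.56 with slerp weights a = sin((1−f)δ)/sin δ ≈ 0.659, b = sin(fδ)/sin δ ≈ 0.794.
p = a·p₁ + b·p₂ ≈ (0.278, -0.840, 0.466); φ = arcsin(p_z) ≈ 27.79°, λ = atan2(p_y, p_x) ≈ -71.67°.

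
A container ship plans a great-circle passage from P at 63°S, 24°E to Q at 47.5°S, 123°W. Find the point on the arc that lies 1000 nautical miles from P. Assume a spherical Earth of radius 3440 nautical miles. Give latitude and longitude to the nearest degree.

≈ 77°S, 6°W

From cos δ = sin φ₁ sin φ₂ + cos φ₁ cos φ₂ cos Δλ, the central angle is δ ≈ 1.160 rad (66.4°). The total great-circle distance is δ·R ≈ 1.160 × 3440 ≈ 3989 nmi, so the target fraction is f = 1000/3989 ≈ 0.251.
Interpolate at f ≈ 0.251 with slerp weights a = sin((1−f)δ)/sin δ ≈ 0.833, b = sin(fδ)/sin δ ≈ 0.313.
p = a·p₁ + b·p₂ ≈ (0.230, -0.023, -0.973); φ = arcsin(p_z) ≈ -76.61°, λ = atan2(p_y, p_x) ≈ -5.78°.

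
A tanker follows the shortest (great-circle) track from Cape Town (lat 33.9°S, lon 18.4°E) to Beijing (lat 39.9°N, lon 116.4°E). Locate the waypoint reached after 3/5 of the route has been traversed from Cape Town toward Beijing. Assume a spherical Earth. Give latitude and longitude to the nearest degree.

Write both endpoints as unit vectors p₁, p₂ with components (cos φ cos λ, cos φ sin λ, sin φ).
The central angle between the endpoints is δ = arccos(p₁·p₂) ≈ 2.034 rad (116.5°).
Interpolate at f = 3/5 with slerp weights a = sin((1−f)δ)/sin δ ≈ 0.812, b = sin(fδ)/sin δ ≈ 1.050.
p = a·p₁ + b·p₂ ≈ (0.282, 0.934, 0.220); φ = arcsin(p_z) ≈ 12.73°, λ = atan2(p_y, p_x) ≈ 73.22°.

≈ lat 13°N, lon 73°E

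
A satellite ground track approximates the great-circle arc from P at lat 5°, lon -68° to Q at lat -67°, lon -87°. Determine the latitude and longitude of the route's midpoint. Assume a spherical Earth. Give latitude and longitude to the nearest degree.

Convert each endpoint to a unit vector on the sphere (x = cos φ cos λ, y = cos φ sin λ, z = sin φ).
The central angle between the endpoints is δ = arccos(p₁·p₂) ≈ 1.279 rad (73.3°).
Interpolate at f = 1/2 with slerp weights a = sin((1−f)δ)/sin δ ≈ 0.623, b = sin(fδ)/sin δ ≈ 0.623.
p = a·p₁ + b·p₂ ≈ (0.245, -0.819, -0.519); φ = arcsin(p_z) ≈ -31.28°, λ = atan2(p_y, p_x) ≈ -73.32°.

≈ lat -31°, lon -73°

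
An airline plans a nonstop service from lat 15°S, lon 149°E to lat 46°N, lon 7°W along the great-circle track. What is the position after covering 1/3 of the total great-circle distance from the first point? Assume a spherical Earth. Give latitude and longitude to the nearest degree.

Write both endpoints as unit vectors p₁, p₂ with components (cos φ cos λ, cos φ sin λ, sin φ).
The central angle between the endpoints is δ = arccos(p₁·p₂) ≈ 2.497 rad (143.0°).
Interpolate at f = 1/3 with slerp weights a = sin((1−f)δ)/sin δ ≈ 1.656, b = sin(fδ)/sin δ ≈ 1.230.
p = a·p₁ + b·p₂ ≈ (-0.523, 0.720, 0.456); φ = arcsin(p_z) ≈ 27.14°, λ = atan2(p_y, p_x) ≈ 126.01°.

≈ lat 27°N, lon 126°E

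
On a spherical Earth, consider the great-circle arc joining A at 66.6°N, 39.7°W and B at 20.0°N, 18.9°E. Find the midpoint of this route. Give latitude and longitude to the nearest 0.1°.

≈ 46.5°N, 2.4°E

The haversine formula gives a central angle δ ≈ 1.038 rad (59.4°) between the endpoints.
Interpolate at f = 1/2 with slerp weights a = sin((1−f)δ)/sin δ ≈ 0.576, b = sin(fδ)/sin δ ≈ 0.576.
p = a·p₁ + b·p₂ ≈ (0.688, 0.029, 0.725); φ = arcsin(p_z) ≈ 46.50°, λ = atan2(p_y, p_x) ≈ 2.43°.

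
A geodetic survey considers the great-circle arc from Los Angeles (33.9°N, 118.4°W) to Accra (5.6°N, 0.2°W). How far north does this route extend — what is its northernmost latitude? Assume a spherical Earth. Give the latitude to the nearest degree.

The great circle lies in the plane with unit normal n̂ = (p₁ × p₂)/|p₁ × p₂|.
Here n̂_z ≈ +0.773; the vertex latitude is φ_max = arccos|n̂_z| ≈ 39.4°.

≈ 39°N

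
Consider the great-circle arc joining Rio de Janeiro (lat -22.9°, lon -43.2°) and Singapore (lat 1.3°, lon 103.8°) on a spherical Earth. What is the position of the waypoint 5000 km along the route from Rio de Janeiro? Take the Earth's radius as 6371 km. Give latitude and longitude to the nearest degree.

≈ lat -36°, lon 7°

Write both endpoints as unit vectors p₁, p₂ with components (cos φ cos λ, cos φ sin λ, sin φ).
The central angle between the endpoints is δ = arccos(p₁·p₂) ≈ 2.467 rad (141.4°). The total great-circle distance is δ·R ≈ 2.467 × 6371 ≈ 15720 km, so the target fraction is f = 5000/15720 ≈ 0.318.
Interpolate at f ≈ 0.318 with slerp weights a = sin((1−f)δ)/sin δ ≈ 1.592, b = sin(fδ)/sin δ ≈ 1.132.
p = a·p₁ + b·p₂ ≈ (0.799, 0.095, -0.594); φ = arcsin(p_z) ≈ -36.42°, λ = atan2(p_y, p_x) ≈ 6.80°.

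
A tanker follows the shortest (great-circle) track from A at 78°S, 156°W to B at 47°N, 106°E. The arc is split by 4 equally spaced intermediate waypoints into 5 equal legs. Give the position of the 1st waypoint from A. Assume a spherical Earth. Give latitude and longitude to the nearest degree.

≈ 59°S, 140°E

Convert each endpoint to a unit vector on the sphere (x = cos φ cos λ, y = cos φ sin λ, z = sin φ).
The central angle between the endpoints is δ = arccos(p₁·p₂) ≈ 2.397 rad (137.3°).
Interpolate at f = 1/5 with slerp weights a = sin((1−f)δ)/sin δ ≈ 1.387, b = sin(fδ)/sin δ ≈ 0.680.
p = a·p₁ + b·p₂ ≈ (-0.391, 0.329, -0.860); φ = arcsin(p_z) ≈ -59.27°, λ = atan2(p_y, p_x) ≈ 139.98°.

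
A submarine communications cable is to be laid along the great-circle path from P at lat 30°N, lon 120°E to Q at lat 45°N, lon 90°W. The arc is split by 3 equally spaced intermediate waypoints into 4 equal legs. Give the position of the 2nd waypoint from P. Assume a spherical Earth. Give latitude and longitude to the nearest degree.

≈ lat 70°N, lon 174°E

The haversine formula gives a central angle δ ≈ 1.749 rad (100.2°) between the endpoints.
Interpolate at f = 2/4 with slerp weights a = sin((1−f)δ)/sin δ ≈ 0.779, b = sin(fδ)/sin δ ≈ 0.779.
p = a·p₁ + b·p₂ ≈ (-0.337, 0.033, 0.941); φ = arcsin(p_z) ≈ 70.18°, λ = atan2(p_y, p_x) ≈ 174.34°.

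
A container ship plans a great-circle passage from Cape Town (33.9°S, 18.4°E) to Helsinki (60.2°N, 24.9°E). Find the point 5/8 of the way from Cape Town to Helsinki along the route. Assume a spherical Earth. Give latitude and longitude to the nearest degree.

≈ 25°N, 21°E

Convert each endpoint to a unit vector on the sphere (x = cos φ cos λ, y = cos φ sin λ, z = sin φ).
The central angle between the endpoints is δ = arccos(p₁·p₂) ≈ 1.645 rad (94.3°).
Interpolate at f = 5/8 with slerp weights a = sin((1−f)δ)/sin δ ≈ 0.580, b = sin(fδ)/sin δ ≈ 0.859.
p = a·p₁ + b·p₂ ≈ (0.844, 0.332, 0.422); φ = arcsin(p_z) ≈ 24.94°, λ = atan2(p_y, p_x) ≈ 21.45°.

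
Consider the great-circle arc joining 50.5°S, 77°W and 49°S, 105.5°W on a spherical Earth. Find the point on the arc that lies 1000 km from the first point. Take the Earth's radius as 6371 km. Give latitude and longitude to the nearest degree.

≈ 51°S, 91°W

From cos δ = sin φ₁ sin φ₂ + cos φ₁ cos φ₂ cos Δλ, the central angle is δ ≈ 0.320 rad (18.4°). The total great-circle distance is δ·R ≈ 0.320 × 6371 ≈ 2042 km, so the target fraction is f = 1000/2042 ≈ 0.490.
Interpolate at f ≈ 0.490 with slerp weights a = sin((1−f)δ)/sin δ ≈ 0.517, b = sin(fδ)/sin δ ≈ 0.496.
p = a·p₁ + b·p₂ ≈ (-0.013, -0.634, -0.773); φ = arcsin(p_z) ≈ -50.65°, λ = atan2(p_y, p_x) ≈ -91.18°.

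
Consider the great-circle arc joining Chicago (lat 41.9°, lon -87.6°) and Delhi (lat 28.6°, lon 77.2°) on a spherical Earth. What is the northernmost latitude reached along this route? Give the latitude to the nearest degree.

≈ 80°

The great circle lies in the plane with unit normal n̂ = (p₁ × p₂)/|p₁ × p₂|.
Here n̂_z ≈ +0.180; the vertex latitude is φ_max = arccos|n̂_z| ≈ 79.6°.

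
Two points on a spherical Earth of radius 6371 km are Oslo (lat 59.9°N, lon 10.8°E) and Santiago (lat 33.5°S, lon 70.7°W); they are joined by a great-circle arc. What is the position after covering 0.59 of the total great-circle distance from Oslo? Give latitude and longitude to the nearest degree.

From cos δ = sin φ₁ sin φ₂ + cos φ₁ cos φ₂ cos Δλ, the central angle is δ ≈ 2.000 rad (114.6°).
Interpolate at f = 0.59 with slerp weights a = sin((1−f)δ)/sin δ ≈ 0.804, b = sin(fδ)/sin δ ≈ 1.016.
p = a·p₁ + b·p₂ ≈ (0.676, -0.724, 0.134); φ = arcsin(p_z) ≈ 7.72°, λ = atan2(p_y, p_x) ≈ -46.98°.

≈ lat 8°N, lon 47°W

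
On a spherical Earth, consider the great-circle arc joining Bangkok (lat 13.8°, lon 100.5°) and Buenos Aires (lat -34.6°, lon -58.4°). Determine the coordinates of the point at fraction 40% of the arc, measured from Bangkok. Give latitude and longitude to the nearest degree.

≈ lat -33°, lon 60°

From cos δ = sin φ₁ sin φ₂ + cos φ₁ cos φ₂ cos Δλ, the central angle is δ ≈ 2.649 rad (151.8°).
Interpolate at f = 0.40 with slerp weights a = sin((1−f)δ)/sin δ ≈ 2.115, b = sin(fδ)/sin δ ≈ 1.845.
p = a·p₁ + b·p₂ ≈ (0.422, 0.726, -0.543); φ = arcsin(p_z) ≈ -32.91°, λ = atan2(p_y, p_x) ≈ 59.86°.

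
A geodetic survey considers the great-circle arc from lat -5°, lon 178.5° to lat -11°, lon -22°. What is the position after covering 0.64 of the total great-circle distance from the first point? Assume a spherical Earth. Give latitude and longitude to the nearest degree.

≈ lat -37°, lon -77°

Write both endpoints as unit vectors p₁, p₂ with components (cos φ cos λ, cos φ sin λ, sin φ).
The central angle between the endpoints is δ = arccos(p₁·p₂) ≈ 2.689 rad (154.1°).
Interpolate at f = 0.64 with slerp weights a = sin((1−f)δ)/sin δ ≈ 1.884, b = sin(fδ)/sin δ ≈ 2.261.
p = a·p₁ + b·p₂ ≈ (0.182, -0.782, -0.596); φ = arcsin(p_z) ≈ -36.56°, λ = atan2(p_y, p_x) ≈ -76.91°.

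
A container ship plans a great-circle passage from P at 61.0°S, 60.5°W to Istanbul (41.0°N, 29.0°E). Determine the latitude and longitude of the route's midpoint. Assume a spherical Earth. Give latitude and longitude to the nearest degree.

Convert each endpoint to a unit vector on the sphere (x = cos φ cos λ, y = cos φ sin λ, z = sin φ).
The central angle between the endpoints is δ = arccos(p₁·p₂) ≈ 2.178 rad (124.8°).
Interpolate at f = 1/2 with slerp weights a = sin((1−f)δ)/sin δ ≈ 1.079, b = sin(fδ)/sin δ ≈ 1.079.
p = a·p₁ + b·p₂ ≈ (0.970, -0.061, -0.236); φ = arcsin(p_z) ≈ -13.64°, λ = atan2(p_y, p_x) ≈ -3.57°.

≈ 14°S, 4°W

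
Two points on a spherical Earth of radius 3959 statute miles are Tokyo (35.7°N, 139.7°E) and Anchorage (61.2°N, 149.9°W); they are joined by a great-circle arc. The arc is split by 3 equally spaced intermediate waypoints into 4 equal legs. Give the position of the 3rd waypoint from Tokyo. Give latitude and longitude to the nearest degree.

From cos δ = sin φ₁ sin φ₂ + cos φ₁ cos φ₂ cos Δλ, the central angle is δ ≈ 0.873 rad (50.0°).
Interpolate at f = 3/4 with slerp weights a = sin((1−f)δ)/sin δ ≈ 0.283, b = sin(fδ)/sin δ ≈ 0.795.
p = a·p₁ + b·p₂ ≈ (-0.506, -0.044, 0.861); φ = arcsin(p_z) ≈ 59.46°, λ = atan2(p_y, p_x) ≈ -175.08°.

≈ 59°N, 175°W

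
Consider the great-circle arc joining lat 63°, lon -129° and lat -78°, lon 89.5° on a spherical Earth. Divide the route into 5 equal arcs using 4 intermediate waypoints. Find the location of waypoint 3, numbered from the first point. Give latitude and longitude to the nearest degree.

Write both endpoints as unit vectors p₁, p₂ with components (cos φ cos λ, cos φ sin λ, sin φ).
The central angle between the endpoints is δ = arccos(p₁·p₂) ≈ 2.810 rad (161.0°).
Interpolate at f = 3/5 with slerp weights a = sin((1−f)δ)/sin δ ≈ 2.767, b = sin(fδ)/sin δ ≈ 3.048.
p = a·p₁ + b·p₂ ≈ (-0.785, -0.343, -0.516); φ = arcsin(p_z) ≈ -31.07°, λ = atan2(p_y, p_x) ≈ -156.43°.

≈ lat -31°, lon -156°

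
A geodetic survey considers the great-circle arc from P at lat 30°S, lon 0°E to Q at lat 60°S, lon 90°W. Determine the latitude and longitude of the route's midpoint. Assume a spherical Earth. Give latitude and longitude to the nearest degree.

≈ lat 54°S, lon 30°W

Write both endpoints as unit vectors p₁, p₂ with components (cos φ cos λ, cos φ sin λ, sin φ).
The central angle between the endpoints is δ = arccos(p₁·p₂) ≈ 1.123 rad (64.3°).
Interpolate at f = 1/2 with slerp weights a = sin((1−f)δ)/sin δ ≈ 0.591, b = sin(fδ)/sin δ ≈ 0.591.
p = a·p₁ + b·p₂ ≈ (0.512, -0.295, -0.807); φ = arcsin(p_z) ≈ -53.79°, λ = atan2(p_y, p_x) ≈ -30.00°.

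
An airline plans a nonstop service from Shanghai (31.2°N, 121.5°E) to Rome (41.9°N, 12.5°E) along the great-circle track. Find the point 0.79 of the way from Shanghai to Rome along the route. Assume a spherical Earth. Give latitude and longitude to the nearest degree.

≈ (50°N, 35°E)

Convert each endpoint to a unit vector on the sphere (x = cos φ cos λ, y = cos φ sin λ, z = sin φ).
The central angle between the endpoints is δ = arccos(p₁·p₂) ≈ 1.432 rad (82.0°).
Interpolate at f = 0.79 with slerp weights a = sin((1−f)δ)/sin δ ≈ 0.299, b = sin(fδ)/sin δ ≈ 0.914.
p = a·p₁ + b·p₂ ≈ (0.530, 0.365, 0.765); φ = arcsin(p_z) ≈ 49.91°, λ = atan2(p_y, p_x) ≈ 34.56°.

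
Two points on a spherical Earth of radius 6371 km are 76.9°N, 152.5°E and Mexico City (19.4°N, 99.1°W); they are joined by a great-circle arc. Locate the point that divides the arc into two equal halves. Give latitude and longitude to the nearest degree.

Convert each endpoint to a unit vector on the sphere (x = cos φ cos λ, y = cos φ sin λ, z = sin φ).
The central angle between the endpoints is δ = arccos(p₁·p₂) ≈ 1.312 rad (75.2°).
Interpolate at f = 1/2 with slerp weights a = sin((1−f)δ)/sin δ ≈ 0.631, b = sin(fδ)/sin δ ≈ 0.631.
p = a·p₁ + b·p₂ ≈ (-0.221, -0.522, 0.824); φ = arcsin(p_z) ≈ 55.50°, λ = atan2(p_y, p_x) ≈ -112.96°.

≈ 55°N, 113°W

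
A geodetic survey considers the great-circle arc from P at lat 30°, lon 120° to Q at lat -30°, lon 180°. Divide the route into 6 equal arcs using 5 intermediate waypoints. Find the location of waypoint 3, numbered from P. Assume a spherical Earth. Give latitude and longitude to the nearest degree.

From cos δ = sin φ₁ sin φ₂ + cos φ₁ cos φ₂ cos Δλ, the central angle is δ ≈ 1.445 rad (82.8°).
Interpolate at f = 3/6 with slerp weights a = sin((1−f)δ)/sin δ ≈ 0.667, b = sin(fδ)/sin δ ≈ 0.667.
p = a·p₁ + b·p₂ ≈ (-0.866, 0.500, 0.000); φ = arcsin(p_z) ≈ 0.00°, λ = atan2(p_y, p_x) ≈ 150.00°.

≈ lat 0°, lon 150°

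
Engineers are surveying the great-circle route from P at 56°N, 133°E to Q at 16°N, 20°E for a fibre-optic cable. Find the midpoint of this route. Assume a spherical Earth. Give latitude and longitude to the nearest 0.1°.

≈ 50.7°N, 54.7°E

The haversine formula gives a central angle δ ≈ 1.552 rad (88.9°) between the endpoints.
Interpolate at f = 1/2 with slerp weights a = sin((1−f)δ)/sin δ ≈ 0.701, b = sin(fδ)/sin δ ≈ 0.701.
p = a·p₁ + b·p₂ ≈ (0.366, 0.517, 0.774); φ = arcsin(p_z) ≈ 50.71°, λ = atan2(p_y, p_x) ≈ 54.72°.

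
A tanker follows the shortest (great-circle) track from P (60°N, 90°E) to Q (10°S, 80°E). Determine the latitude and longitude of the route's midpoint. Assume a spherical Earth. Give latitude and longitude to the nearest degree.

Write both endpoints as unit vectors p₁, p₂ with components (cos φ cos λ, cos φ sin λ, sin φ).
The central angle between the endpoints is δ = arccos(p₁·p₂) ≈ 1.230 rad (70.5°).
Interpolate at f = 1/2 with slerp weights a = sin((1−f)δ)/sin δ ≈ 0.612, b = sin(fδ)/sin δ ≈ 0.612.
p = a·p₁ + b·p₂ ≈ (0.105, 0.900, 0.424); φ = arcsin(p_z) ≈ 25.07°, λ = atan2(p_y, p_x) ≈ 83.36°.

≈ (25°N, 83°E)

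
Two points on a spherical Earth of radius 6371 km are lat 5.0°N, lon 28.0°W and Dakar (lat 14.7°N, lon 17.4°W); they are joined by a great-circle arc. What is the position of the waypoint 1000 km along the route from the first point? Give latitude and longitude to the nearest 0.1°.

From cos δ = sin φ₁ sin φ₂ + cos φ₁ cos φ₂ cos Δλ, the central angle is δ ≈ 0.249 rad (14.2°). The total great-circle distance is δ·R ≈ 0.249 × 6371 ≈ 1584 km, so the target fraction is f = 1000/1584 ≈ 0.631.
Interpolate at f ≈ 0.631 with slerp weights a = sin((1−f)δ)/sin δ ≈ 0.372, b = sin(fδ)/sin δ ≈ 0.635.
p = a·p₁ + b·p₂ ≈ (0.914, -0.358, 0.194); φ = arcsin(p_z) ≈ 11.17°, λ = atan2(p_y, p_x) ≈ -21.38°.

≈ lat 11.2°N, lon 21.4°W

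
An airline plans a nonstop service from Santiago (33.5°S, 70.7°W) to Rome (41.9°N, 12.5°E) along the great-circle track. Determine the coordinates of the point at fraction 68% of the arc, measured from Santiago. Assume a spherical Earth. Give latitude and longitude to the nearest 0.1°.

≈ 20.0°N, 18.8°W

From cos δ = sin φ₁ sin φ₂ + cos φ₁ cos φ₂ cos Δλ, the central angle is δ ≈ 1.870 rad (107.2°).
Interpolate at f = 0.68 with slerp weights a = sin((1−f)δ)/sin δ ≈ 0.590, b = sin(fδ)/sin δ ≈ 1.000.
p = a·p₁ + b·p₂ ≈ (0.889, -0.303, 0.342); φ = arcsin(p_z) ≈ 20.03°, λ = atan2(p_y, p_x) ≈ -18.81°.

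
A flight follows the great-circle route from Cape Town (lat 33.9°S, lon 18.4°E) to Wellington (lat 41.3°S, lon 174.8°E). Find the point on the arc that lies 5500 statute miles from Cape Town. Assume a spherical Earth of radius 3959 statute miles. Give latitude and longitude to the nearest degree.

≈ lat 61°S, lon 159°E

From cos δ = sin φ₁ sin φ₂ + cos φ₁ cos φ₂ cos Δλ, the central angle is δ ≈ 1.776 rad (101.7°). The total great-circle distance is δ·R ≈ 1.776 × 3959 ≈ 7029 mi, so the target fraction is f = 5500/7029 ≈ 0.782.
Interpolate at f ≈ 0.782 with slerp weights a = sin((1−f)δ)/sin δ ≈ 0.385, b = sin(fδ)/sin δ ≈ 1.005.
p = a·p₁ + b·p₂ ≈ (-0.449, 0.169, -0.878); φ = arcsin(p_z) ≈ -61.35°, λ = atan2(p_y, p_x) ≈ 159.33°.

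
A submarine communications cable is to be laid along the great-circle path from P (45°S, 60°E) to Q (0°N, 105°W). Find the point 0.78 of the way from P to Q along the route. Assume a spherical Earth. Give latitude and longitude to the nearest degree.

Write both endpoints as unit vectors p₁, p₂ with components (cos φ cos λ, cos φ sin λ, sin φ).
The central angle between the endpoints is δ = arccos(p₁·p₂) ≈ 2.323 rad (133.1°).
Interpolate at f = 0.78 with slerp weights a = sin((1−f)δ)/sin δ ≈ 0.670, b = sin(fδ)/sin δ ≈ 1.330.
p = a·p₁ + b·p₂ ≈ (-0.107, -0.874, -0.473); φ = arcsin(p_z) ≈ -28.26°, λ = atan2(p_y, p_x) ≈ -97.00°.

≈ (28°S, 97°W)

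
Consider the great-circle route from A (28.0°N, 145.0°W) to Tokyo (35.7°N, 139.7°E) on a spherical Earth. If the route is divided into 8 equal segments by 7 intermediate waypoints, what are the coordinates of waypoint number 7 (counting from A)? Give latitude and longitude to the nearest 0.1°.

≈ (37.5°N, 149.2°E)

Convert each endpoint to a unit vector on the sphere (x = cos φ cos λ, y = cos φ sin λ, z = sin φ).
The central angle between the endpoints is δ = arccos(p₁·p₂) ≈ 1.097 rad (62.9°).
Interpolate at f = 7/8 with slerp weights a = sin((1−f)δ)/sin δ ≈ 0.154, b = sin(fδ)/sin δ ≈ 0.921.
p = a·p₁ + b·p₂ ≈ (-0.681, 0.406, 0.609); φ = arcsin(p_z) ≈ 37.54°, λ = atan2(p_y, p_x) ≈ 149.23°.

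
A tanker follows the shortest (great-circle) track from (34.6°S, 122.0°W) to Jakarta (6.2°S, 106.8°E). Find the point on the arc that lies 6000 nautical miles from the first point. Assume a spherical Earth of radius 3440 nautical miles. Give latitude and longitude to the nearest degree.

≈ (19°S, 121°E)

Convert each endpoint to a unit vector on the sphere (x = cos φ cos λ, y = cos φ sin λ, z = sin φ).
The central angle between the endpoints is δ = arccos(p₁·p₂) ≈ 2.069 rad (118.5°). The total great-circle distance is δ·R ≈ 2.069 × 3440 ≈ 7117 nmi, so the target fraction is f = 6000/7117 ≈ 0.843.
Interpolate at f ≈ 0.843 with slerp weights a = sin((1−f)δ)/sin δ ≈ 0.363, b = sin(fδ)/sin δ ≈ 1.121.
p = a·p₁ + b·p₂ ≈ (-0.481, 0.814, -0.327); φ = arcsin(p_z) ≈ -19.10°, λ = atan2(p_y, p_x) ≈ 120.57°.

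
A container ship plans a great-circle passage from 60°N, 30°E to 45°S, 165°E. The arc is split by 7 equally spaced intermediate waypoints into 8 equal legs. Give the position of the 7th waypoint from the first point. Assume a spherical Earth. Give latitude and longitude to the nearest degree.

≈ 30°S, 150°E

Write both endpoints as unit vectors p₁, p₂ with components (cos φ cos λ, cos φ sin λ, sin φ).
The central angle between the endpoints is δ = arccos(p₁·p₂) ≈ 2.611 rad (149.6°).
Interpolate at f = 7/8 with slerp weights a = sin((1−f)δ)/sin δ ≈ 0.633, b = sin(fδ)/sin δ ≈ 1.493.
p = a·p₁ + b·p₂ ≈ (-0.746, 0.432, -0.508); φ = arcsin(p_z) ≈ -30.50°, λ = atan2(p_y, p_x) ≈ 149.94°.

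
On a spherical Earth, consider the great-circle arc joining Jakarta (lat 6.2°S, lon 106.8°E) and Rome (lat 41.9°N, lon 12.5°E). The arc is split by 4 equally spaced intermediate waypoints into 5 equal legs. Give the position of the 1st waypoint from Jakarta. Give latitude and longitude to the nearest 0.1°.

≈ lat 6.8°N, lon 92.3°E

Convert each endpoint to a unit vector on the sphere (x = cos φ cos λ, y = cos φ sin λ, z = sin φ).
The central angle between the endpoints is δ = arccos(p₁·p₂) ≈ 1.699 rad (97.3°).
Interpolate at f = 1/5 with slerp weights a = sin((1−f)δ)/sin δ ≈ 0.986, b = sin(fδ)/sin δ ≈ 0.336.
p = a·p₁ + b·p₂ ≈ (-0.039, 0.992, 0.118); φ = arcsin(p_z) ≈ 6.77°, λ = atan2(p_y, p_x) ≈ 92.26°.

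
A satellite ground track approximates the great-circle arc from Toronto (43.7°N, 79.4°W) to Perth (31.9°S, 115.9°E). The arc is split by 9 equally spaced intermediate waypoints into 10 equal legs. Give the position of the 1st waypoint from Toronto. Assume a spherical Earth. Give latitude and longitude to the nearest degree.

≈ 52°N, 100°W

The haversine formula gives a central angle δ ≈ 2.848 rad (163.2°) between the endpoints.
Interpolate at f = 1/10 with slerp weights a = sin((1−f)δ)/sin δ ≈ 1.888, b = sin(fδ)/sin δ ≈ 0.970.
p = a·p₁ + b·p₂ ≈ (-0.109, -0.601, 0.792); φ = arcsin(p_z) ≈ 52.36°, λ = atan2(p_y, p_x) ≈ -100.24°.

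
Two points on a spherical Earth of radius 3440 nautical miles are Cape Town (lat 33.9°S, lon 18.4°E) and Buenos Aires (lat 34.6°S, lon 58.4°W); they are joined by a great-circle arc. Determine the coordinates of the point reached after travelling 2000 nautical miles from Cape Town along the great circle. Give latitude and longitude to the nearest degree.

≈ lat 41°S, lon 23°W

From cos δ = sin φ₁ sin φ₂ + cos φ₁ cos φ₂ cos Δλ, the central angle is δ ≈ 1.078 rad (61.8°). The total great-circle distance is δ·R ≈ 1.078 × 3440 ≈ 3710 nmi, so the target fraction is f = 2000/3710 ≈ 0.539.
Interpolate at f ≈ 0.539 with slerp weights a = sin((1−f)δ)/sin δ ≈ 0.541, b = sin(fδ)/sin δ ≈ 0.623.
p = a·p₁ + b·p₂ ≈ (0.695, -0.295, -0.656); φ = arcsin(p_z) ≈ -40.97°, λ = atan2(p_y, p_x) ≈ -23.01°.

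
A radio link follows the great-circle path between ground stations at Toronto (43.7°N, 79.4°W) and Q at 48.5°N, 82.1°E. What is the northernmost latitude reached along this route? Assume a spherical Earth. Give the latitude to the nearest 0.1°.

≈ 81.2°N

The great circle lies in the plane with unit normal n̂ = (p₁ × p₂)/|p₁ × p₂|.
Here n̂_z ≈ +0.152; the vertex latitude is φ_max = arccos|n̂_z| ≈ 81.2°.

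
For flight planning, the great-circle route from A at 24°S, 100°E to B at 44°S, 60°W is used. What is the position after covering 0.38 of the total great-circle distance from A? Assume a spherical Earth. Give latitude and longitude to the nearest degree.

≈ 63°S, 78°E

Write both endpoints as unit vectors p₁, p₂ with components (cos φ cos λ, cos φ sin λ, sin φ).
The central angle between the endpoints is δ = arccos(p₁·p₂) ≈ 1.912 rad (109.6°).
Interpolate at f = 0.38 with slerp weights a = sin((1−f)δ)/sin δ ≈ 0.984, b = sin(fδ)/sin δ ≈ 0.705.
p = a·p₁ + b·p₂ ≈ (0.098, 0.446, -0.890); φ = arcsin(p_z) ≈ -62.86°, λ = atan2(p_y, p_x) ≈ 77.65°.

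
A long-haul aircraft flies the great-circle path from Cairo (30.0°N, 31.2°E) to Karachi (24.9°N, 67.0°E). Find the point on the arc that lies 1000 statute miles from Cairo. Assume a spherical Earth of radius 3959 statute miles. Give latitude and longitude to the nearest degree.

The haversine formula gives a central angle δ ≈ 0.559 rad (32.0°) between the endpoints. The total great-circle distance is δ·R ≈ 0.559 × 3959 ≈ 2214 mi, so the target fraction is f = 1000/2214 ≈ 0.452.
Interpolate at f ≈ 0.452 with slerp weights a = sin((1−f)δ)/sin δ ≈ 0.569, b = sin(fδ)/sin δ ≈ 0.471.
p = a·p₁ + b·p₂ ≈ (0.588, 0.649, 0.483); φ = arcsin(p_z) ≈ 28.87°, λ = atan2(p_y, p_x) ≈ 47.78°.

≈ (29°N, 48°E)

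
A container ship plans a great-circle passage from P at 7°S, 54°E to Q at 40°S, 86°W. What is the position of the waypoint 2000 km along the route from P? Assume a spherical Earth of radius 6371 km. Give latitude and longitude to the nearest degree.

≈ 22°S, 43°E

Convert each endpoint to a unit vector on the sphere (x = cos φ cos λ, y = cos φ sin λ, z = sin φ).
The central angle between the endpoints is δ = arccos(p₁·p₂) ≈ 2.099 rad (120.3°). The total great-circle distance is δ·R ≈ 2.099 × 6371 ≈ 13374 km, so the target fraction is f = 2000/13374 ≈ 0.150.
Interpolate at f ≈ 0.150 with slerp weights a = sin((1−f)δ)/sin δ ≈ 1.131, b = sin(fδ)/sin δ ≈ 0.358.
p = a·p₁ + b·p₂ ≈ (0.679, 0.635, -0.368); φ = arcsin(p_z) ≈ -21.57°, λ = atan2(p_y, p_x) ≈ 43.09°.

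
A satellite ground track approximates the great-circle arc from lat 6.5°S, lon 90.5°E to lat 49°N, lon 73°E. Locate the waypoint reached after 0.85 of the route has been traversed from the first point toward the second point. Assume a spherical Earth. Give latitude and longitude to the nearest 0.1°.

≈ lat 40.8°N, lon 77.0°E

Convert each endpoint to a unit vector on the sphere (x = cos φ cos λ, y = cos φ sin λ, z = sin φ).
The central angle between the endpoints is δ = arccos(p₁·p₂) ≈ 1.005 rad (57.6°).
Interpolate at f = 0.85 with slerp weights a = sin((1−f)δ)/sin δ ≈ 0.178, b = sin(fδ)/sin δ ≈ 0.893.
p = a·p₁ + b·p₂ ≈ (0.170, 0.737, 0.654); φ = arcsin(p_z) ≈ 40.85°, λ = atan2(p_y, p_x) ≈ 77.03°.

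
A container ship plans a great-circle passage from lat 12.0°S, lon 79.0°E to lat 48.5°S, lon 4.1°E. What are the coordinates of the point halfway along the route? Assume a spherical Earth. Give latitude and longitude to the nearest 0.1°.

≈ lat 36.0°S, lon 49.9°E

Convert each endpoint to a unit vector on the sphere (x = cos φ cos λ, y = cos φ sin λ, z = sin φ).
The central angle between the endpoints is δ = arccos(p₁·p₂) ≈ 1.240 rad (71.1°).
Interpolate at f = 1/2 with slerp weights a = sin((1−f)δ)/sin δ ≈ 0.614, b = sin(fδ)/sin δ ≈ 0.614.
p = a·p₁ + b·p₂ ≈ (0.521, 0.619, -0.588); φ = arcsin(p_z) ≈ -36.01°, λ = atan2(p_y, p_x) ≈ 49.93°.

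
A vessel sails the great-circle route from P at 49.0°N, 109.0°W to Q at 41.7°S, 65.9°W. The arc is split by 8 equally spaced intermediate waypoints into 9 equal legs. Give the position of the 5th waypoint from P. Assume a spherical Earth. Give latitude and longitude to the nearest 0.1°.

Write both endpoints as unit vectors p₁, p₂ with components (cos φ cos λ, cos φ sin λ, sin φ).
The central angle between the endpoints is δ = arccos(p₁·p₂) ≈ 1.716 rad (98.3°).
Interpolate at f = 5/9 with slerp weights a = sin((1−f)δ)/sin δ ≈ 0.698, b = sin(fδ)/sin δ ≈ 0.824.
p = a·p₁ + b·p₂ ≈ (0.102, -0.995, -0.021); φ = arcsin(p_z) ≈ -1.22°, λ = atan2(p_y, p_x) ≈ -84.14°.

≈ 1.2°S, 84.1°W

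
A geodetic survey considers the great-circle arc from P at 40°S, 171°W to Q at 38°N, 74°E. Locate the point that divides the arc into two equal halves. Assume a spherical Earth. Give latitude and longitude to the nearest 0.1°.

≈ 1.9°S, 130.2°E

The haversine formula gives a central angle δ ≈ 2.280 rad (130.6°) between the endpoints.
Interpolate at f = 1/2 with slerp weights a = sin((1−f)δ)/sin δ ≈ 1.197, b = sin(fδ)/sin δ ≈ 1.197.
p = a·p₁ + b·p₂ ≈ (-0.646, 0.763, -0.032); φ = arcsin(p_z) ≈ -1.86°, λ = atan2(p_y, p_x) ≈ 130.23°.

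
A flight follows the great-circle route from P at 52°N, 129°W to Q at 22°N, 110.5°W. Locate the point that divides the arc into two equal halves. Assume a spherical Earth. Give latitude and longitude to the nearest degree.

Write both endpoints as unit vectors p₁, p₂ with components (cos φ cos λ, cos φ sin λ, sin φ).
The central angle between the endpoints is δ = arccos(p₁·p₂) ≈ 0.580 rad (33.2°).
Interpolate at f = 1/2 with slerp weights a = sin((1−f)δ)/sin δ ≈ 0.522, b = sin(fδ)/sin δ ≈ 0.522.
p = a·p₁ + b·p₂ ≈ (-0.372, -0.703, 0.607); φ = arcsin(p_z) ≈ 37.35°, λ = atan2(p_y, p_x) ≈ -117.87°.

≈ 37°N, 118°W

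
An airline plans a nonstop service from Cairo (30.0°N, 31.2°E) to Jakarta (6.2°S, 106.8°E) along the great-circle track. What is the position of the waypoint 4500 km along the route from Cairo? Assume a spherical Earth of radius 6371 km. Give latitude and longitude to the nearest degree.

≈ (15°N, 72°E)

Convert each endpoint to a unit vector on the sphere (x = cos φ cos λ, y = cos φ sin λ, z = sin φ).
The central angle between the endpoints is δ = arccos(p₁·p₂) ≈ 1.410 rad (80.8°). The total great-circle distance is δ·R ≈ 1.410 × 6371 ≈ 8983 km, so the target fraction is f = 4500/8983 ≈ 0.501.
Interpolate at f ≈ 0.501 with slerp weights a = sin((1−f)δ)/sin δ ≈ 0.655, b = sin(fδ)/sin δ ≈ 0.658.
p = a·p₁ + b·p₂ ≈ (0.297, 0.920, 0.257); φ = arcsin(p_z) ≈ 14.88°, λ = atan2(p_y, p_x) ≈ 72.13°.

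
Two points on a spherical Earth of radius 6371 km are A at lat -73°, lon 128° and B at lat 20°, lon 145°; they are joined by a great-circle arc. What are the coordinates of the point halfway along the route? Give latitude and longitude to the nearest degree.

From cos δ = sin φ₁ sin φ₂ + cos φ₁ cos φ₂ cos Δλ, the central angle is δ ≈ 1.635 rad (93.7°).
Interpolate at f = 1/2 with slerp weights a = sin((1−f)δ)/sin δ ≈ 0.731, b = sin(fδ)/sin δ ≈ 0.731.
p = a·p₁ + b·p₂ ≈ (-0.694, 0.562, -0.449); φ = arcsin(p_z) ≈ -26.68°, λ = atan2(p_y, p_x) ≈ 140.99°.

≈ lat -27°, lon 141°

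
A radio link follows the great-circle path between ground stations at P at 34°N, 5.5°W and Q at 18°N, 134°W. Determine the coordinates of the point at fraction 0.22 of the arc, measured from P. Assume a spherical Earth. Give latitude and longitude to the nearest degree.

≈ 46°N, 33°W

From cos δ = sin φ₁ sin φ₂ + cos φ₁ cos φ₂ cos Δλ, the central angle is δ ≈ 1.894 rad (108.5°).
Interpolate at f = 0.22 with slerp weights a = sin((1−f)δ)/sin δ ≈ 1.050, b = sin(fδ)/sin δ ≈ 0.427.
p = a·p₁ + b·p₂ ≈ (0.585, -0.376, 0.719); φ = arcsin(p_z) ≈ 45.99°, λ = atan2(p_y, p_x) ≈ -32.72°.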